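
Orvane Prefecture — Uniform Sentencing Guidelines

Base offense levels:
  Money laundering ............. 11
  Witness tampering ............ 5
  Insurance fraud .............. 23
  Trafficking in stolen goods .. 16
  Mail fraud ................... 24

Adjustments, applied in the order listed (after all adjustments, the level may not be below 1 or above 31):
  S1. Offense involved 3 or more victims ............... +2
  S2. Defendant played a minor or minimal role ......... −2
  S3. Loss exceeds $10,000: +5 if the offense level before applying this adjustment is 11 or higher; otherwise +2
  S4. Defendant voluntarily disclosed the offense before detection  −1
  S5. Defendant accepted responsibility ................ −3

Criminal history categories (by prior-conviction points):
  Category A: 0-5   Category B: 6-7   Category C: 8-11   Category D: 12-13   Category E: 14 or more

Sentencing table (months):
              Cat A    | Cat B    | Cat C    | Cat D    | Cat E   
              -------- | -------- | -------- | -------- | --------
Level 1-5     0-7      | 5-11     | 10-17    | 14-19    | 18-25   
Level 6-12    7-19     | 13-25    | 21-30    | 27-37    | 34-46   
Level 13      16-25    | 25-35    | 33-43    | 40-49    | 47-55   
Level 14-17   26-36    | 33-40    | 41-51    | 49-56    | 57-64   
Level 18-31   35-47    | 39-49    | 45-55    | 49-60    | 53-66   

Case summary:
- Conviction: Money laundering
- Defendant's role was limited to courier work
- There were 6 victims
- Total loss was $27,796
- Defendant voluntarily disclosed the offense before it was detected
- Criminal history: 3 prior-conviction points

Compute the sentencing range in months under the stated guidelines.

Base offense level for money laundering: 11.
S1 applies: 11 + 2 = 13.
S2 applies: 13 − 2 = 11.
S3 applies (level before this adjustment is 11 ≥ 11, so +5): 11 + 5 = 16.
S4 applies: 16 − 1 = 15.
S5 does not apply.
Final offense level: 15.
Criminal history: 3 prior points → Category A (0-5).
Level 15 falls in the 14-17 band.
Grid: Level 14-17 × Category A = 26-36 months.

26-36 months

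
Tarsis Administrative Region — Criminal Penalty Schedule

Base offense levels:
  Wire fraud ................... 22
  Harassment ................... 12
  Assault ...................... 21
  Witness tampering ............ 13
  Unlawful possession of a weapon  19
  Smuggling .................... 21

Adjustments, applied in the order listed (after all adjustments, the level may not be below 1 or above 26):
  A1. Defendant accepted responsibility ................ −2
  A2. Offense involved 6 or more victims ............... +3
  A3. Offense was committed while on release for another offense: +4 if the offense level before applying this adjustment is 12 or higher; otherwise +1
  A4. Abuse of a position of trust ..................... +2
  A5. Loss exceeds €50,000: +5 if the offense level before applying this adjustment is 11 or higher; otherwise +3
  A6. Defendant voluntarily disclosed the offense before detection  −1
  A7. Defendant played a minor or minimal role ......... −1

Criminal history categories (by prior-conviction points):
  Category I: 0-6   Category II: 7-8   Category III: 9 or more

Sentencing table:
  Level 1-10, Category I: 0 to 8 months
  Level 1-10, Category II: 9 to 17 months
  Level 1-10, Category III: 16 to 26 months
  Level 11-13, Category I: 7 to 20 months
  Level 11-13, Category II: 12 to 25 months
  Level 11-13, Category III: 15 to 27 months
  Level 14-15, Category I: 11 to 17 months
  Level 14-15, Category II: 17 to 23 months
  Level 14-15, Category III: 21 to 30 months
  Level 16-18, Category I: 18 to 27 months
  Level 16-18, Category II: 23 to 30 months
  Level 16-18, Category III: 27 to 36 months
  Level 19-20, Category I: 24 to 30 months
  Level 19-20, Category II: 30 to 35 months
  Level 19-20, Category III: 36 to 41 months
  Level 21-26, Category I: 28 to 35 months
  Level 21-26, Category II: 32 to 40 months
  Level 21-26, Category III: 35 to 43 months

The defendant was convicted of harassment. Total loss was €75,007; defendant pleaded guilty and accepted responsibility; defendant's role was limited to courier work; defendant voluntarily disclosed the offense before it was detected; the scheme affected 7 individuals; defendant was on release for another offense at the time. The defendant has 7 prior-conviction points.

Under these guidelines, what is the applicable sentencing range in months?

30-35 months

Base offense level for harassment: 12.
A1 applies: 12 − 2 = 10.
A2 applies: 10 + 3 = 13.
A3 applies (level before this adjustment is 13 ≥ 12, so +4): 13 + 4 = 17.
A5 applies (level before this adjustment is 17 ≥ 11, so +5): 17 + 5 = 22.
A6 applies: 22 − 1 = 21.
A7 applies: 21 − 1 = 20.
Final offense level: 20.
Criminal history: 7 prior points → Category II (7-8).
Level 20 falls in the 19-20 band.
Grid: Level 19-20 × Category II = 30-35 months.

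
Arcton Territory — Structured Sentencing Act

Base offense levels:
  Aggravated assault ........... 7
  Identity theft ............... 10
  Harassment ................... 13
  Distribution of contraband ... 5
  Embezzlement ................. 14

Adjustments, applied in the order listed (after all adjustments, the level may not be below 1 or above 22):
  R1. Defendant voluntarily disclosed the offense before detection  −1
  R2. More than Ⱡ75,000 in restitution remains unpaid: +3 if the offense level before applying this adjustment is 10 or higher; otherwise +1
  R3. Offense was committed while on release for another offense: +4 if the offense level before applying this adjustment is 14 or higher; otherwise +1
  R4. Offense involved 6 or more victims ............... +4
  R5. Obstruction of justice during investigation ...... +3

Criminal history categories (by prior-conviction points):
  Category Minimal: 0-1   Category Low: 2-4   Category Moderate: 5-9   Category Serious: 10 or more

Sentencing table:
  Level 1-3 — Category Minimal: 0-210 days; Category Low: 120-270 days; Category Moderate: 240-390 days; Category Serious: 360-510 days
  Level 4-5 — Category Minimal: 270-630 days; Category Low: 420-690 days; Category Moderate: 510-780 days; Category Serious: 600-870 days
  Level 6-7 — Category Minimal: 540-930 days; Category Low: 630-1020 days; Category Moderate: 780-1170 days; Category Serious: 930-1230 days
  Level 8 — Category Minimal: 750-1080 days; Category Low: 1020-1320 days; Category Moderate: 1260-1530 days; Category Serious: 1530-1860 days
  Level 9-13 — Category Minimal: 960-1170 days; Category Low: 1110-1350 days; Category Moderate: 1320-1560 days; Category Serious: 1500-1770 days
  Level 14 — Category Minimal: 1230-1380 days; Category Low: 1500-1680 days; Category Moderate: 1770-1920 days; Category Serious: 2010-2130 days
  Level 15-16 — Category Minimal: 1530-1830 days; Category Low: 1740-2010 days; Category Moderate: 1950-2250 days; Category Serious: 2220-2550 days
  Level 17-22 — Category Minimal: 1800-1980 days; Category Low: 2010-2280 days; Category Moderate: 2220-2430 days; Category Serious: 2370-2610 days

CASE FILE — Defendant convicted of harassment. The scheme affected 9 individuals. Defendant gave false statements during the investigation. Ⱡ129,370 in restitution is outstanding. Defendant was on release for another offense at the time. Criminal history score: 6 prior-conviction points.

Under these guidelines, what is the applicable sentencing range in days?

2220-2430 days

Base offense level for harassment: 13.
R1 does not apply.
R2 applies (level before this adjustment is 13 ≥ 10, so +3): 13 + 3 = 16.
R3 applies (level before this adjustment is 16 ≥ 14, so +4): 16 + 4 = 20.
R4 applies: 20 + 4 = 24.
R5 applies: 24 + 3 = 27.
Level 27 exceeds the maximum of 22; capped at 22.
Final offense level: 22.
Criminal history: 6 prior points → Category Moderate (5-9).
Level 22 falls in the 17-22 band.
Grid: Level 17-22 × Category Moderate = 2220-2430 days.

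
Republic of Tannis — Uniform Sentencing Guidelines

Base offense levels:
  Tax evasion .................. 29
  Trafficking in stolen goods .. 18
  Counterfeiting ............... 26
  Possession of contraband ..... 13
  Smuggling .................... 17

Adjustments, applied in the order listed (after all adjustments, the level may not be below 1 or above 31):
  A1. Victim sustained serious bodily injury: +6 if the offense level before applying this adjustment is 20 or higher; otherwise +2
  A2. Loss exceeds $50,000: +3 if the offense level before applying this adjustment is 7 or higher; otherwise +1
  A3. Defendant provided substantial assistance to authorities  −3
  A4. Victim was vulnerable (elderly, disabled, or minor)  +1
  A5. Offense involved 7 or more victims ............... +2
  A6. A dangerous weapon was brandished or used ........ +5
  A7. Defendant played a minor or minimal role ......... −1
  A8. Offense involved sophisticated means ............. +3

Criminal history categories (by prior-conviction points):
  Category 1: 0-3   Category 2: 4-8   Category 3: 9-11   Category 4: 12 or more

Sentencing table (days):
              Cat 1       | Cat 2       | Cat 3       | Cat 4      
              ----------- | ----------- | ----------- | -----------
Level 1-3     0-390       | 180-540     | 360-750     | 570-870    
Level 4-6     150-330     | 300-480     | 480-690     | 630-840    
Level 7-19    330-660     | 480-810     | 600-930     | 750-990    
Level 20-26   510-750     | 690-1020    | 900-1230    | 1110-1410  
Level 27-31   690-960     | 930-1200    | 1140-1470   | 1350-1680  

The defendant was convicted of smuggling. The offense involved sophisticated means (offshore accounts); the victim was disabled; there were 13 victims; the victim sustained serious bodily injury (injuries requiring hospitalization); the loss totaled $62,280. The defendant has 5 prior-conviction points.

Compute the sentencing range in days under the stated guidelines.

930-1200 days

Base offense level for smuggling: 17.
A1 applies (level before this adjustment is 17 < 20, so +2): 17 + 2 = 19.
A2 applies (level before this adjustment is 19 ≥ 7, so +3): 19 + 3 = 22.
A4 applies: 22 + 1 = 23.
A5 applies: 23 + 2 = 25.
A6 does not apply.
A8 applies: 25 + 3 = 28.
Final offense level: 28.
Criminal history: 5 prior points → Category 2 (4-8).
Level 28 falls in the 27-31 band.
Grid: Level 27-31 × Category 2 = 930-1200 days.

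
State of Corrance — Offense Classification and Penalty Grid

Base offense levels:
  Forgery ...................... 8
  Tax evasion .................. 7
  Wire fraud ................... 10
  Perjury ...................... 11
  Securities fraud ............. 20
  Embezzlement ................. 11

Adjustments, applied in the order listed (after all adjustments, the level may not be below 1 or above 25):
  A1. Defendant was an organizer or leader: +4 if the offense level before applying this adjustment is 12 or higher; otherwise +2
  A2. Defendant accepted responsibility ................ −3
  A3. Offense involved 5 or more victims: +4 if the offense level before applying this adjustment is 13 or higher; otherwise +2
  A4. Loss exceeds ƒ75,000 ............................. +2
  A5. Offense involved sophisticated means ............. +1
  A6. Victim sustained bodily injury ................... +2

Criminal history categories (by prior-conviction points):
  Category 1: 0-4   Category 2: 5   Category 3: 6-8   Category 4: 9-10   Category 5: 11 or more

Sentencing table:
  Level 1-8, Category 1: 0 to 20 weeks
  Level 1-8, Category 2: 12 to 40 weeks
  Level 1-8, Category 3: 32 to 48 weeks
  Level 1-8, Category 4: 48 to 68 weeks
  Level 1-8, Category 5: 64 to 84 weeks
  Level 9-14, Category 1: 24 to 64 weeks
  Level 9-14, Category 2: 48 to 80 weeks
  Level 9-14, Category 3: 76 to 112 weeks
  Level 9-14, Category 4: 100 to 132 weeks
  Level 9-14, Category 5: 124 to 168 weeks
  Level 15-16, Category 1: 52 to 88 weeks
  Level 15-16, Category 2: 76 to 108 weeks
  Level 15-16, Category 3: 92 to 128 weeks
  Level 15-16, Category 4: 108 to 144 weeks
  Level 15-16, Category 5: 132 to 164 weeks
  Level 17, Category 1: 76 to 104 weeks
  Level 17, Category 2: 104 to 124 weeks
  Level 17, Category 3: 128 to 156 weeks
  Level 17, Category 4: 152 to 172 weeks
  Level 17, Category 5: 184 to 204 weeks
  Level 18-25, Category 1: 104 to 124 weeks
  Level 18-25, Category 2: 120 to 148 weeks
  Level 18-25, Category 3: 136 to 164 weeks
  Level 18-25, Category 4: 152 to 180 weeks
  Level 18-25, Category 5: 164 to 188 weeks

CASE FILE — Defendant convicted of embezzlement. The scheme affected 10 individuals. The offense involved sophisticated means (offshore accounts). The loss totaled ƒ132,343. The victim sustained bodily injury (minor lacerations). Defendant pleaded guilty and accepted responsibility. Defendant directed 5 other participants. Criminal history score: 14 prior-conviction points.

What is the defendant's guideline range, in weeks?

184-204 weeks

Base offense level for embezzlement: 11.
A1 applies (level before this adjustment is 11 < 12, so +2): 11 + 2 = 13.
A2 applies: 13 − 3 = 10.
A3 applies (level before this adjustment is 10 < 13, so +2): 10 + 2 = 12.
A4 applies: 12 + 2 = 14.
A5 applies: 14 + 1 = 15.
A6 applies: 15 + 2 = 17.
Final offense level: 17.
Criminal history: 14 prior points → Category 5 (11+).
Level 17 falls in the 17 band.
Grid: Level 17 × Category 5 = 184-204 weeks.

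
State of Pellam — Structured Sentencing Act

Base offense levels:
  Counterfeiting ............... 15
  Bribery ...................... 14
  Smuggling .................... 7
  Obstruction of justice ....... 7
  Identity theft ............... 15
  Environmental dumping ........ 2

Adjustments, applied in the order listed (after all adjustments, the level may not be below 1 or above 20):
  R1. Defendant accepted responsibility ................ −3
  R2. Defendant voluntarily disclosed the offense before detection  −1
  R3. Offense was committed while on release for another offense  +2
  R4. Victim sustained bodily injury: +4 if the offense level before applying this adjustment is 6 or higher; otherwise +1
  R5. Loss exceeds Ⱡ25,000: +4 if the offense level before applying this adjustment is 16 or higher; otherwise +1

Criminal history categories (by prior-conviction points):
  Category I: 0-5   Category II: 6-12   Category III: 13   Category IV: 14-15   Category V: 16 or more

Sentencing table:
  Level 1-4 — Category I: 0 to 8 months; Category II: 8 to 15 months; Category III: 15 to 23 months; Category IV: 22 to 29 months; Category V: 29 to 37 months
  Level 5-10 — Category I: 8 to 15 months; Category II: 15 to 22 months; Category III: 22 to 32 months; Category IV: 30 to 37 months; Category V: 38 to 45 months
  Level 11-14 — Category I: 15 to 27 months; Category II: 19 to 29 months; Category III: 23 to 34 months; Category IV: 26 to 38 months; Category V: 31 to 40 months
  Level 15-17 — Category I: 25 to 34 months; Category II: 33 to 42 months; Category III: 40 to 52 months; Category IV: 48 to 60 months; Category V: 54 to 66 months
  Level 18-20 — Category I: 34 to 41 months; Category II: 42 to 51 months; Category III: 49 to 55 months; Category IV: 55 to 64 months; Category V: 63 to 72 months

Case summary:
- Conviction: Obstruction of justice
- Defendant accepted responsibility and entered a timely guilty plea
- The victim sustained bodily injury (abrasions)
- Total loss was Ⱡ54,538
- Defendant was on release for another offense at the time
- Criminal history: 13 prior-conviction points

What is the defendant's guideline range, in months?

23-34 months

Base offense level for obstruction of justice: 7.
R1 applies: 7 − 3 = 4.
R2 does not apply.
R3 applies: 4 + 2 = 6.
R4 applies (level before this adjustment is 6 ≥ 6, so +4): 6 + 4 = 10.
R5 applies (level before this adjustment is 10 < 16, so +1): 10 + 1 = 11.
Final offense level: 11.
Criminal history: 13 prior points → Category III (13).
Level 11 falls in the 11-14 band.
Grid: Level 11-14 × Category III = 23-34 months.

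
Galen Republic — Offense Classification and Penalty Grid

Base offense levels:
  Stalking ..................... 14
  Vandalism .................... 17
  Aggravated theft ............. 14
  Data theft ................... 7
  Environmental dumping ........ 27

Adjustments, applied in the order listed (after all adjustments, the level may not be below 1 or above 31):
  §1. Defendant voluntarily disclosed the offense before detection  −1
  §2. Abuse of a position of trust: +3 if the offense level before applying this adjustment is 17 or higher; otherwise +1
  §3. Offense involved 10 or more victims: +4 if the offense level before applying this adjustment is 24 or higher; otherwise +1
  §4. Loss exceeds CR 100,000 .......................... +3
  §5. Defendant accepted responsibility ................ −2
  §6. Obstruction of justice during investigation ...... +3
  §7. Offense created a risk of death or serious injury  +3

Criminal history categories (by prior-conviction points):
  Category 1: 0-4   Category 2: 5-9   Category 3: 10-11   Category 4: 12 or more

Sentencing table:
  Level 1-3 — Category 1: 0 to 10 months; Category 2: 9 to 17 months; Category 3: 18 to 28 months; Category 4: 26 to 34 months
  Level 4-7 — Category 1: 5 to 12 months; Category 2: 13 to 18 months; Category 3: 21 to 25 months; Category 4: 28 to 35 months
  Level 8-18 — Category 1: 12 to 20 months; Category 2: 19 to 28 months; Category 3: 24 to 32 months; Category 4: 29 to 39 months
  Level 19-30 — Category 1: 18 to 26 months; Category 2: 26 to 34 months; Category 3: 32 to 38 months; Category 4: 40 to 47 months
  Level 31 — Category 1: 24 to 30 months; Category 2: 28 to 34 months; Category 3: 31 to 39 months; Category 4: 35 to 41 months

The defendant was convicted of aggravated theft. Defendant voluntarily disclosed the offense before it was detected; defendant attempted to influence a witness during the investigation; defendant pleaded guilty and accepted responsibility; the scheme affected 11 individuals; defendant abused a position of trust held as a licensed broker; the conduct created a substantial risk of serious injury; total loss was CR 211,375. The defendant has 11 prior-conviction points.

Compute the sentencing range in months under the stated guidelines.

Base offense level for aggravated theft: 14.
§1 applies: 14 − 1 = 13.
§2 applies (level before this adjustment is 13 < 17, so +1): 13 + 1 = 14.
§3 applies (level before this adjustment is 14 < 24, so +1): 14 + 1 = 15.
§4 applies: 15 + 3 = 18.
§5 applies: 18 − 2 = 16.
§6 applies: 16 + 3 = 19.
§7 applies: 19 + 3 = 22.
Final offense level: 22.
Criminal history: 11 prior points → Category 3 (10-11).
Level 22 falls in the 19-30 band.
Grid: Level 19-30 × Category 3 = 32-38 months.

32-38 months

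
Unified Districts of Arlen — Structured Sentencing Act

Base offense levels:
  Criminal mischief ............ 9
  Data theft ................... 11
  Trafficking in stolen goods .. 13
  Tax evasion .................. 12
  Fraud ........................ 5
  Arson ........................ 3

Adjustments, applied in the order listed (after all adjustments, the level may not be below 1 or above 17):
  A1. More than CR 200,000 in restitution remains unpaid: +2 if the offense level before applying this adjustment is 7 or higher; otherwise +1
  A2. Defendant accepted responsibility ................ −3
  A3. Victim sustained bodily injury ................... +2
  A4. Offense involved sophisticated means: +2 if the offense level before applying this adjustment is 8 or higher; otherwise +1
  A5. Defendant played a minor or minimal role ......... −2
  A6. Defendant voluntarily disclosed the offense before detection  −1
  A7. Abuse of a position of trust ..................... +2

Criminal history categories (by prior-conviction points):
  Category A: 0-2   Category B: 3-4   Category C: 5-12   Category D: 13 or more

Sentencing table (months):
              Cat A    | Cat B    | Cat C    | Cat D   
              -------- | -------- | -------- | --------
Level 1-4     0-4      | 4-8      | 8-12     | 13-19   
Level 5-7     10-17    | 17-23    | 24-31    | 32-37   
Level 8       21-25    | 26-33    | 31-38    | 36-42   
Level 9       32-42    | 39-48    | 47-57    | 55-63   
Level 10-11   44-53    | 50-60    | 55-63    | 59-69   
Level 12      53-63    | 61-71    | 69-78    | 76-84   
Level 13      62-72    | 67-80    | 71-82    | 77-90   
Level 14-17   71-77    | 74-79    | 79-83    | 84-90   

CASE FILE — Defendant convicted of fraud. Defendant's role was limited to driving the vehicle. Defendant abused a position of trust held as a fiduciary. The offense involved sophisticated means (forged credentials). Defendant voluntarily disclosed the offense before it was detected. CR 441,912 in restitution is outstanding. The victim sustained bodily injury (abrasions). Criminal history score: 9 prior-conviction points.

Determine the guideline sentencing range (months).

Base offense level for fraud: 5.
A1 applies (level before this adjustment is 5 < 7, so +1): 5 + 1 = 6.
A3 applies: 6 + 2 = 8.
A4 applies (level before this adjustment is 8 ≥ 8, so +2): 8 + 2 = 10.
A5 applies: 10 − 2 = 8.
A6 applies: 8 − 1 = 7.
A7 applies: 7 + 2 = 9.
Final offense level: 9.
Criminal history: 9 prior points → Category C (5-12).
Level 9 falls in the 9 band.
Grid: Level 9 × Category C = 47-57 months.

47-57 months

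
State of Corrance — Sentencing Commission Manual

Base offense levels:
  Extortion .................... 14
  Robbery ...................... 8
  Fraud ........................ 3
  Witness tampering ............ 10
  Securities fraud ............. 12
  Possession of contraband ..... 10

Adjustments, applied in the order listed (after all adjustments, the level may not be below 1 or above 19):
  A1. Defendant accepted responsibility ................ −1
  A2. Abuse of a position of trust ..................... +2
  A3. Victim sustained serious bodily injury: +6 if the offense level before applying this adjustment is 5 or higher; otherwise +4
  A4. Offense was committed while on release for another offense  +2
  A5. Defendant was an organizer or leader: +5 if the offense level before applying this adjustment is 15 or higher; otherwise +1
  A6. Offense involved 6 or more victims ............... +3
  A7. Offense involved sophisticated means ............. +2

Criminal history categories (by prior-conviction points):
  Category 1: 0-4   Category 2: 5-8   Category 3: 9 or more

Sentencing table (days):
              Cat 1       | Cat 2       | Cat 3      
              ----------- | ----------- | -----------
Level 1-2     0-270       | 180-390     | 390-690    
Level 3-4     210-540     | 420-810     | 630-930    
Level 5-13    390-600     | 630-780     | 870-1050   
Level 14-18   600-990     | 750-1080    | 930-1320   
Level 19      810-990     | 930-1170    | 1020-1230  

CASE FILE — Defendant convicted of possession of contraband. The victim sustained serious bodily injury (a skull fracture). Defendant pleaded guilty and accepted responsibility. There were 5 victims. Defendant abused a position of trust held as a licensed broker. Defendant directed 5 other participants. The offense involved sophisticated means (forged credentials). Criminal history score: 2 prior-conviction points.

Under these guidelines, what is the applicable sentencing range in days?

810-990 days

Base offense level for possession of contraband: 10.
A1 applies: 10 − 1 = 9.
A2 applies: 9 + 2 = 11.
A3 applies (level before this adjustment is 11 ≥ 5, so +6): 11 + 6 = 17.
A5 applies (level before this adjustment is 17 ≥ 15, so +5): 17 + 5 = 22.
A7 applies: 22 + 2 = 24.
Level 24 exceeds the maximum of 19; capped at 19.
Final offense level: 19.
Criminal history: 2 prior points → Category 1 (0-4).
Level 19 falls in the 19 band.
Grid: Level 19 × Category 1 = 810-990 days.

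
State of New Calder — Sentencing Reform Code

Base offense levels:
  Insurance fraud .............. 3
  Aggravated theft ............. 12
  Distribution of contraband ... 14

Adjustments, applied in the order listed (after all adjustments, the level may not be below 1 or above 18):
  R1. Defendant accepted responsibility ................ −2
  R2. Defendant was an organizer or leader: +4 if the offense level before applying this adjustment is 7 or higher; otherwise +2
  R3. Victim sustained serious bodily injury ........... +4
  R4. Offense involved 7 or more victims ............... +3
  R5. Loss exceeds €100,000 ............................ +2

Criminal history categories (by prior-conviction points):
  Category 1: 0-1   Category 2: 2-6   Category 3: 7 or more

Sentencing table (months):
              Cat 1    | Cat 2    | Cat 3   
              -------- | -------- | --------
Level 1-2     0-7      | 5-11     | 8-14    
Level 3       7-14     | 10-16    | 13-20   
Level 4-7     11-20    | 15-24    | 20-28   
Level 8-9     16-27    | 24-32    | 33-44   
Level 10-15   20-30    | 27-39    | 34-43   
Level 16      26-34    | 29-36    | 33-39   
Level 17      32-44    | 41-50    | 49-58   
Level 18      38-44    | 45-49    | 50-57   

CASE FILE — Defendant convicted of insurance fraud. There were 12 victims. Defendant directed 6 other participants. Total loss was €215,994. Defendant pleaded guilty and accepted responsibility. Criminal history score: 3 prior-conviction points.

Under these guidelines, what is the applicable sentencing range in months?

24-32 months

Base offense level for insurance fraud: 3.
R1 applies: 3 − 2 = 1.
R2 applies (level before this adjustment is 1 < 7, so +2): 1 + 2 = 3.
R4 applies: 3 + 3 = 6.
R5 applies: 6 + 2 = 8.
Final offense level: 8.
Criminal history: 3 prior points → Category 2 (2-6).
Level 8 falls in the 8-9 band.
Grid: Level 8-9 × Category 2 = 24-32 months.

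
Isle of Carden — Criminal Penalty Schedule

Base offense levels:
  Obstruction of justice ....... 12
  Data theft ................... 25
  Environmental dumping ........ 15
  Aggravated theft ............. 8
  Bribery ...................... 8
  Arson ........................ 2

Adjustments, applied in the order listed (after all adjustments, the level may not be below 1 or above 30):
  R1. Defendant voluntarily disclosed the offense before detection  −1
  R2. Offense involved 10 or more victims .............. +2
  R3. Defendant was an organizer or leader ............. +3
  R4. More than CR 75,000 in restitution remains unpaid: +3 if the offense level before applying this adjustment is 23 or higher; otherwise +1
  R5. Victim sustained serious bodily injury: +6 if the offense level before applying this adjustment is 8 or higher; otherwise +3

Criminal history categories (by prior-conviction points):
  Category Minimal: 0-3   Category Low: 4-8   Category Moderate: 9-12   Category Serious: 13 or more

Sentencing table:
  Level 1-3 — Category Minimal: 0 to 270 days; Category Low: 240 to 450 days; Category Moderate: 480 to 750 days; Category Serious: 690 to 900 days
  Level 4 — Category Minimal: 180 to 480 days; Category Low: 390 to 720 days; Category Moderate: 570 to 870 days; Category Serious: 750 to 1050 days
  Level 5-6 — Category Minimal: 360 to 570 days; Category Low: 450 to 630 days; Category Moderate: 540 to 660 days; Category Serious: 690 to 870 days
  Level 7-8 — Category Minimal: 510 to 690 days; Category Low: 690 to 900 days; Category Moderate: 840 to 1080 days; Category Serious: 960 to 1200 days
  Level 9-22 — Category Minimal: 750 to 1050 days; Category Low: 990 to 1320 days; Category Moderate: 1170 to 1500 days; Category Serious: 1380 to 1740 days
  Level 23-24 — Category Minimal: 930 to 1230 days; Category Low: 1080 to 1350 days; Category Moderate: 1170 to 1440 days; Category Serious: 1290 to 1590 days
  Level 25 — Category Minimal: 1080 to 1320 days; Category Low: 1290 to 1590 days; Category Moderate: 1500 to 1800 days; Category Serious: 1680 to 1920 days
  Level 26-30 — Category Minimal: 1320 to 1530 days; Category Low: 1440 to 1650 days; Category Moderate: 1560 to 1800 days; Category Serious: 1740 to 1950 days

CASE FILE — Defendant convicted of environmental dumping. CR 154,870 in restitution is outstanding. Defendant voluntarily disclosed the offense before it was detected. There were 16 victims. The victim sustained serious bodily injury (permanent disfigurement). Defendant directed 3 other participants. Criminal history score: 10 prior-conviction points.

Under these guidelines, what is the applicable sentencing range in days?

1560-1800 days

Base offense level for environmental dumping: 15.
R1 applies: 15 − 1 = 14.
R2 applies: 14 + 2 = 16.
R3 applies: 16 + 3 = 19.
R4 applies (level before this adjustment is 19 < 23, so +1): 19 + 1 = 20.
R5 applies (level before this adjustment is 20 ≥ 8, so +6): 20 + 6 = 26.
Final offense level: 26.
Criminal history: 10 prior points → Category Moderate (9-12).
Level 26 falls in the 26-30 band.
Grid: Level 26-30 × Category Moderate = 1560-1800 days.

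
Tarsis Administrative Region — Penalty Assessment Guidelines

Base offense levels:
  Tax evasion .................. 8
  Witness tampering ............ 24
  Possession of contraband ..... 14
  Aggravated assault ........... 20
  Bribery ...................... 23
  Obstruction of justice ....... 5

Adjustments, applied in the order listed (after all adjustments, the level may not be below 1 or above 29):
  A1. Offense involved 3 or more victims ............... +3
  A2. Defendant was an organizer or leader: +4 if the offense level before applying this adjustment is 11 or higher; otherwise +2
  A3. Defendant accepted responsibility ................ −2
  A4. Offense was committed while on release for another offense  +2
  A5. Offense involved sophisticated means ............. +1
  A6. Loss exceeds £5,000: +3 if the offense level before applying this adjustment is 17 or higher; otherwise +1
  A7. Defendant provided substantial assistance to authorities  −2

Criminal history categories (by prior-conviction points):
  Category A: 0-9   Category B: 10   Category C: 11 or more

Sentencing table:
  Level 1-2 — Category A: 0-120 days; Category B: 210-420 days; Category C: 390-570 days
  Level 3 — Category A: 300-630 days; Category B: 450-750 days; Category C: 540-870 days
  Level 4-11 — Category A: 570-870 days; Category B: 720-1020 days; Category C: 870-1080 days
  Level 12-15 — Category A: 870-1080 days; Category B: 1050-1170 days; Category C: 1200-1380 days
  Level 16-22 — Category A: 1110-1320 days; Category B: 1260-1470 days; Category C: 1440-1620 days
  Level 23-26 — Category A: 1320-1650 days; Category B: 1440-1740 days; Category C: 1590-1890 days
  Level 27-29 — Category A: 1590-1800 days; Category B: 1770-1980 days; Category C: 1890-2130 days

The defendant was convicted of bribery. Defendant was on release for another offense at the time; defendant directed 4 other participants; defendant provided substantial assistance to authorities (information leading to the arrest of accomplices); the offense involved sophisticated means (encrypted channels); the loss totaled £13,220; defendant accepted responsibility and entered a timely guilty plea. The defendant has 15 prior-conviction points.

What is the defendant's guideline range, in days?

Base offense level for bribery: 23.
A1 does not apply.
A2 applies (level before this adjustment is 23 ≥ 11, so +4): 23 + 4 = 27.
A3 applies: 27 − 2 = 25.
A4 applies: 25 + 2 = 27.
A5 applies: 27 + 1 = 28.
A6 applies (level before this adjustment is 28 ≥ 17, so +3): 28 + 3 = 31.
A7 applies: 31 − 2 = 29.
Final offense level: 29.
Criminal history: 15 prior points → Category C (11+).
Level 29 falls in the 27-29 band.
Grid: Level 27-29 × Category C = 1890-2130 days.

1890-2130 days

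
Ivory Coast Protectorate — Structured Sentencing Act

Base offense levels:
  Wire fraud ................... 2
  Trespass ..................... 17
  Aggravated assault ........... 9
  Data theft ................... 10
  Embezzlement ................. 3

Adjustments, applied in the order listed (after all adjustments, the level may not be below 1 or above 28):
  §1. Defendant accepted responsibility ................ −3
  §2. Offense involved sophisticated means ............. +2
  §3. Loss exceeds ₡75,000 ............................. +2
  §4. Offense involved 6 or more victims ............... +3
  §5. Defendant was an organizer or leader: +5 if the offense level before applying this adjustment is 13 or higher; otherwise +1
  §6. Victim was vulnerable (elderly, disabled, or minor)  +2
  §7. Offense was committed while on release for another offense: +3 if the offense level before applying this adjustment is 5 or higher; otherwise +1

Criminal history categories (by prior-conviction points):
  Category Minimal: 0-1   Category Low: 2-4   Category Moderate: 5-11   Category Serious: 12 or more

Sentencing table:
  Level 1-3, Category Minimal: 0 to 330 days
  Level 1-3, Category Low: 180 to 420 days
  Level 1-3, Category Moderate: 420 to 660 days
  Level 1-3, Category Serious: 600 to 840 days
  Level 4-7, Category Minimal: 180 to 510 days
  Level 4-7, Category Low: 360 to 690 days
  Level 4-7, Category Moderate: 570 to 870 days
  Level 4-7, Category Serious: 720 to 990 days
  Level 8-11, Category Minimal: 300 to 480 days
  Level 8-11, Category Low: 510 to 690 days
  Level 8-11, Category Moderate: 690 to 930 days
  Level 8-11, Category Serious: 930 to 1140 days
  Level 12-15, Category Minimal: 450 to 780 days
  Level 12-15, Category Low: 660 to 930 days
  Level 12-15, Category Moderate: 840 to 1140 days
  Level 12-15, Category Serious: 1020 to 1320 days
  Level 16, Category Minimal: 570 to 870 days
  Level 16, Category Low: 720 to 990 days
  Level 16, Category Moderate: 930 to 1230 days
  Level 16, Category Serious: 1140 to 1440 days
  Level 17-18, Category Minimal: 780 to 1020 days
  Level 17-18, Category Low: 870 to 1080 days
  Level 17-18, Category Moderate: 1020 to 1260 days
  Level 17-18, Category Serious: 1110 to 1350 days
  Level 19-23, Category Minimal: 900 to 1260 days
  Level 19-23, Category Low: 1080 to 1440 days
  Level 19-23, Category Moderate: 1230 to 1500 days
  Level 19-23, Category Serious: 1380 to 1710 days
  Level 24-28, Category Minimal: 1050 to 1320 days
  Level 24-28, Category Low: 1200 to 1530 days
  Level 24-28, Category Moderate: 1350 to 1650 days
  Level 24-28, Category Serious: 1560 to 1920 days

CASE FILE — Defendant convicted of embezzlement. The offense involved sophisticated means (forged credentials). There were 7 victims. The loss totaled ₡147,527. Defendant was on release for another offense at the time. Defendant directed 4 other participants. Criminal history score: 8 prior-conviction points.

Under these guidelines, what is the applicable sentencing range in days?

840-1140 days

Base offense level for embezzlement: 3.
§2 applies: 3 + 2 = 5.
§3 applies: 5 + 2 = 7.
§4 applies: 7 + 3 = 10.
§5 applies (level before this adjustment is 10 < 13, so +1): 10 + 1 = 11.
§6 does not apply.
§7 applies (level before this adjustment is 11 ≥ 5, so +3): 11 + 3 = 14.
Final offense level: 14.
Criminal history: 8 prior points → Category Moderate (5-11).
Level 14 falls in the 12-15 band.
Grid: Level 12-15 × Category Moderate = 840-1140 days.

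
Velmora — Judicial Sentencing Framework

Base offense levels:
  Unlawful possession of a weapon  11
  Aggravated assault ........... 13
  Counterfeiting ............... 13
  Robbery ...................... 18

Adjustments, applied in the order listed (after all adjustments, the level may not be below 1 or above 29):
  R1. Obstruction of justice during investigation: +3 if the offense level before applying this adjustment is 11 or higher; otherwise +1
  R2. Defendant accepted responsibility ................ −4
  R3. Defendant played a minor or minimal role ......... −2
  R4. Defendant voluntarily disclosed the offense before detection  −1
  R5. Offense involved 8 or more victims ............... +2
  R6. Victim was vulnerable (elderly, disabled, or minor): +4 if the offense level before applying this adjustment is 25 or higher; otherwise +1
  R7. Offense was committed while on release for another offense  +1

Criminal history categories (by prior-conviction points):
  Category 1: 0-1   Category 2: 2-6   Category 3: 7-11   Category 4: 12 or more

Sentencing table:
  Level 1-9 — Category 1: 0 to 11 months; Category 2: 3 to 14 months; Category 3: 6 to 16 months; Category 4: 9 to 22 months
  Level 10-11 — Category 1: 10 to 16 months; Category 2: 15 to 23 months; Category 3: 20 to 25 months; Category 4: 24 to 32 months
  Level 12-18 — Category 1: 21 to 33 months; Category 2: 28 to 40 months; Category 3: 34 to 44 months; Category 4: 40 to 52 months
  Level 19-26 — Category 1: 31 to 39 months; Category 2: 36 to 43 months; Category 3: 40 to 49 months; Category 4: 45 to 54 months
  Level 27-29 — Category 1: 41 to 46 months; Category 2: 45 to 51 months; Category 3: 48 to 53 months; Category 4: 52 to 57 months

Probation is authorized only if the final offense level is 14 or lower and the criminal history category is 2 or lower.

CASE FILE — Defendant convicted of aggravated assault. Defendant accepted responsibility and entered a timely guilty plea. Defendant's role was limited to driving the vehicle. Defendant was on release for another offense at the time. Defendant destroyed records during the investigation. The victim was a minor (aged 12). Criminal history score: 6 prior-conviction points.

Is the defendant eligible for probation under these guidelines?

Yes

Base offense level for aggravated assault: 13.
R1 applies (level before this adjustment is 13 ≥ 11, so +3): 13 + 3 = 16.
R2 applies: 16 − 4 = 12.
R3 applies: 12 − 2 = 10.
R4 does not apply.
R6 applies (level before this adjustment is 10 < 25, so +1): 10 + 1 = 11.
R7 applies: 11 + 1 = 12.
Final offense level: 12.
Criminal history: 6 prior points → Category 2 (2-6).
Level 12 falls in the 12-18 band.
Grid: Level 12-18 × Category 2 = 28-40 months.
Probation check: level 12 ≤ 14 and category 2 ≤ 2 → eligible.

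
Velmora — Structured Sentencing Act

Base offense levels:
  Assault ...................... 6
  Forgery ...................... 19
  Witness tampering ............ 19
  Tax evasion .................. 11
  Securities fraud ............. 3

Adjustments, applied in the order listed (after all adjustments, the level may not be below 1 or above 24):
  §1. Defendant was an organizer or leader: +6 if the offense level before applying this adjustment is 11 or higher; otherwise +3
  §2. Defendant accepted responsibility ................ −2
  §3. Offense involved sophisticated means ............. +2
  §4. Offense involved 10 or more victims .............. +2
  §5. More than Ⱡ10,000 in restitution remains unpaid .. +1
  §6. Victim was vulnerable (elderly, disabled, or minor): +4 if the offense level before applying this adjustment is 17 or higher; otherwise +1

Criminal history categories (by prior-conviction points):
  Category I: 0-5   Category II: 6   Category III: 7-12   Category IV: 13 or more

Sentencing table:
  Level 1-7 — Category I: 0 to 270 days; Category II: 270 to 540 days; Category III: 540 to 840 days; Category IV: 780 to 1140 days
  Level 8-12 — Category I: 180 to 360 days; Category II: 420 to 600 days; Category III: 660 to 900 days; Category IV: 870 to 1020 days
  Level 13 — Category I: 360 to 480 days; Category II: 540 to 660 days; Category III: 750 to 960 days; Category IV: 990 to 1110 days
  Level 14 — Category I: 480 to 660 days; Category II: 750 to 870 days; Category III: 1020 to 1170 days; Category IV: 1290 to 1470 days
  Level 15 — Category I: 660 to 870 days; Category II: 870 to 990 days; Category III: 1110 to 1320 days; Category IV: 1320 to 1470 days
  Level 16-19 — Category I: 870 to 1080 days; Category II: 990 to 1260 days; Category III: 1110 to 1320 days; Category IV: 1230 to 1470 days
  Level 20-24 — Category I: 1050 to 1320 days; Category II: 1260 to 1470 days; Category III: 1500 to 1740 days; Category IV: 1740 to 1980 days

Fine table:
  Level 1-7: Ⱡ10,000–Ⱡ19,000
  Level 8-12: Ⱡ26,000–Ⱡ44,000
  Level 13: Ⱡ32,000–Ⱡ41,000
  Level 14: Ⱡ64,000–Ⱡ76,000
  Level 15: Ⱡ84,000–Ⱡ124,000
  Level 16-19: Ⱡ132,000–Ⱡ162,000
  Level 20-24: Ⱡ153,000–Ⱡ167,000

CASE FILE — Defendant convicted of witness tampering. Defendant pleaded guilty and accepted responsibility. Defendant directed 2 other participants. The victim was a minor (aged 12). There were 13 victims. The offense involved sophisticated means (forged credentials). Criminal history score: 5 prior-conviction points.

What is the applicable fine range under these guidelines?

Ⱡ153,000–Ⱡ167,000

Base offense level for witness tampering: 19.
§1 applies (level before this adjustment is 19 ≥ 11, so +6): 19 + 6 = 25.
§2 applies: 25 − 2 = 23.
§3 applies: 23 + 2 = 25.
§4 applies: 25 + 2 = 27.
§5 does not apply.
§6 applies (level before this adjustment is 27 ≥ 17, so +4): 27 + 4 = 31.
Level 31 exceeds the maximum of 24; capped at 24.
Final offense level: 24.
Level 24 falls in the 20-24 band.
Fine table: Level 20-24 → Ⱡ153,000–Ⱡ167,000.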